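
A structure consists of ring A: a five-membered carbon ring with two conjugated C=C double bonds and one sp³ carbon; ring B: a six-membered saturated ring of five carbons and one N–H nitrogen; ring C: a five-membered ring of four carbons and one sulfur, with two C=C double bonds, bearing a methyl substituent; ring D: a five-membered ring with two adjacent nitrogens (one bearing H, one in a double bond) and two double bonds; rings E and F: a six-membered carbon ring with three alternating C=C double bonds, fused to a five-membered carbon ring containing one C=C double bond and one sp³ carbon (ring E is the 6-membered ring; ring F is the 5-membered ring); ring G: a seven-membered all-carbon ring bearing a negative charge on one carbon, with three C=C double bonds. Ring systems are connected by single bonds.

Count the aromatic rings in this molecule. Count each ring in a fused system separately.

3

Ring A has one sp³ carbon, so it is not fully conjugated — not aromatic (cyclopentadiene).
Ring B has only sp³ atoms, so it is not fully conjugated — not aromatic (piperidine).
Ring C is fully conjugated (every ring atom contributes a p orbital); 2 ring double bonds (4 π electrons) plus a heteroatom lone pair (2) give 6 π electrons. That satisfies 4n+2 with n=1, so ring C is aromatic (thiophene).
Ring D is planar and fully conjugated; 2 ring double bonds (4 π electrons) plus a heteroatom lone pair (2) give 6 π electrons. That satisfies 4n+2 with n=1, so ring D is aromatic (pyrazole).
Ring E is planar and fully conjugated; 3 ring double bonds give 6 π electrons. That satisfies 4n+2 with n=1, so ring E is aromatic (benzene ring).
Ring F has one sp³ carbon, so it is not fully conjugated — not aromatic (cyclopentene ring).
Ring G has only sp² ring atoms; a planar conformation would have a fully conjugated π system of 8 electrons. But 8 = 4(2), which is 4n not 4n+2, so ring G is not aromatic (cycloheptatrienyl anion).
Aromatic: C, D, E. Total: 3.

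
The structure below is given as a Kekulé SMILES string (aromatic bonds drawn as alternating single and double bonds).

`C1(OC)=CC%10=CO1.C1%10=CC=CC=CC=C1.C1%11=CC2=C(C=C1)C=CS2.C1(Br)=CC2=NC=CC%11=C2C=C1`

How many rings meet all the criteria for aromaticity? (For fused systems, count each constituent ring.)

5

The SMILES encodes a five-membered ring of four carbons and one oxygen, with two C=C double bonds; an eight-membered carbon ring with four alternating C=C double bonds; a six-membered carbon ring with three alternating C=C double bonds, fused to a five-membered ring containing one sulfur and two C=C double bonds; two fused six-membered rings, each with three alternating double bonds; one ring is all carbon and the other has one ring nitrogen.
The 5-membered ring with one oxygen is planar and fully conjugated; 2 ring double bonds (4 π electrons) plus a heteroatom lone pair (2) give 6 π electrons. That satisfies 4n+2 with n=1, so it is aromatic (furan).
The 8-membered ring has only sp² ring atoms; a planar conformation would have a fully conjugated π system of 8 electrons. But 8 = 4(2), which is 4n not 4n+2, so it is not aromatic (cyclooctatetraene) — cyclooctatetraene distorts into a non-planar tub to avoid antiaromaticity.
The fused 6/5-membered bicyclic (with one sulfur) is a single π system with 9 sp² atoms and 10 π electrons from ring double bonds plus a heteroatom lone pair. 10 = 4(2)+2, so the system is aromatic and both rings count as aromatic (benzothiophene).
The fused 6/6-membered bicyclic (with one nitrogen) is a single π system with 10 sp² atoms and 10 π electrons from ring double bonds. 10 = 4(2)+2, so the system is aromatic and both rings count as aromatic (quinoline).
5 of the 6 rings are aromatic. Total: 5.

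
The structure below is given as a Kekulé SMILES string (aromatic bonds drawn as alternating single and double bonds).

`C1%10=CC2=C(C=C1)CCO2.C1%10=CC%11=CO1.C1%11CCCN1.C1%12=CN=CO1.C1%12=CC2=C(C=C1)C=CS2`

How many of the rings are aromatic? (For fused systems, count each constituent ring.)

5

The SMILES encodes a six-membered carbon ring with three alternating C=C double bonds, fused to a five-membered ring containing one oxygen and two sp³ carbons; a five-membered ring of four carbons and one oxygen, with two C=C double bonds; a five-membered saturated ring of four carbons and one N–H nitrogen; a five-membered ring with an oxygen at position 1 and a nitrogen at position 3 (in a C=N bond), with two double bonds; a six-membered carbon ring with three alternating C=C double bonds, fused to a five-membered ring containing one sulfur and two C=C double bonds.
The 6-membered ring is planar and fully conjugated; 3 ring double bonds give 6 π electrons. Since 6 = 4n+2 (n=1), it is aromatic (benzene ring).
The 5-membered ring with one oxygen has two sp³ carbons, so it is not fully conjugated — not aromatic (oxolane ring).
The second 5-membered ring with one oxygen is planar and fully conjugated; 2 ring double bonds (4 π electrons) plus a heteroatom lone pair (2) give 6 π electrons. That satisfies 4n+2 with n=1, so it is aromatic (furan).
The 5-membered ring with one N–H has only sp³ atoms, so it is not fully conjugated — not aromatic (pyrrolidine).
The 5-membered ring with one oxygen and one =N– is fully conjugated (every ring atom contributes a p orbital); 2 ring double bonds (4 π electrons) plus a heteroatom lone pair (2) give 6 π electrons. That satisfies 4n+2 with n=1, so it is aromatic (oxazole).
The fused 6/5-membered bicyclic (with one sulfur) is a single π system with 9 sp² atoms and 10 π electrons from ring double bonds plus a heteroatom lone pair. 10 = 4(2)+2, so the system is aromatic and both rings count as aromatic (benzothiophene).
5 of the 7 rings are aromatic. Total: 5.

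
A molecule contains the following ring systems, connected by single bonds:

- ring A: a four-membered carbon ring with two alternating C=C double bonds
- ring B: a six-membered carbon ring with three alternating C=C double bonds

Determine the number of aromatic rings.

Ring A has only sp² ring atoms; a planar conformation would have a fully conjugated π system of 4 electrons. But 4 = 4(1), which is 4n not 4n+2, so ring A is not aromatic (cyclobutadiene) — cyclobutadiene is antiaromatic and distorts to a rectangle.
Ring B has a continuous p-orbital overlap around the ring; 3 ring double bonds give 6 π electrons. That satisfies 4n+2 with n=1, so ring B is aromatic (benzene).
Aromatic: B. Total: 1.

1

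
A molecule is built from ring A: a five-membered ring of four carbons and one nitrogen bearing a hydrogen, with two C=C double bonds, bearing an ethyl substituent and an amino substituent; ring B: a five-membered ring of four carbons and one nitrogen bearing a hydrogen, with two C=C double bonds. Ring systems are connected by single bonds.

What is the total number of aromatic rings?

Ring A is planar and fully conjugated; 2 ring double bonds (4 π electrons) plus a heteroatom lone pair (2) give 6 π electrons. 6 = 4(1)+2, so ring A is aromatic (pyrrole).
Ring B is planar and fully conjugated; 2 ring double bonds (4 π electrons) plus a heteroatom lone pair (2) give 6 π electrons. Since 6 = 4n+2 (n=1), ring B is aromatic (pyrrole).
Aromatic: A, B. Total: 2.

2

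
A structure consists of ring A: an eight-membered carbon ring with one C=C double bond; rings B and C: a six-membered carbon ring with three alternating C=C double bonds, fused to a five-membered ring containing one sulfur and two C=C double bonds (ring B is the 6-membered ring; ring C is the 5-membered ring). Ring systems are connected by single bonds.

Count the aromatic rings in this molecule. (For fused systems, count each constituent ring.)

Ring A has six sp³ carbons, so it is not fully conjugated — not aromatic (cyclooctene).
Rings B and C form a fused bicyclic system (with one sulfur) with 9 sp² atoms and 10 π electrons from ring double bonds plus a heteroatom lone pair. 10 = 4(2)+2, so the system is aromatic and both rings count as aromatic (benzothiophene).
Aromatic: B, C. Total: 2.

2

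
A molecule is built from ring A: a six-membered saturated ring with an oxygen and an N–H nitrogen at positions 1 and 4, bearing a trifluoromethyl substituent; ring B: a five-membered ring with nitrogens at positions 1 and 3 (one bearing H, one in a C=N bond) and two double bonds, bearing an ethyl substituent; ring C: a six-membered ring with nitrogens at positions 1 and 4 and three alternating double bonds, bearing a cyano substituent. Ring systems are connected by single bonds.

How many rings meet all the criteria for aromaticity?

2

Ring A has only sp³ atoms, so it is not fully conjugated — not aromatic (morpholine).
Ring B is planar and fully conjugated; 2 ring double bonds (4 π electrons) plus a heteroatom lone pair (2) give 6 π electrons. Since 6 = 4n+2 (n=1), ring B is aromatic (imidazole).
Ring C has a continuous p-orbital overlap around the ring; 3 ring double bonds give 6 π electrons. 6 = 4(1)+2, so ring C is aromatic (pyrazine).
Aromatic: B, C. Total: 2.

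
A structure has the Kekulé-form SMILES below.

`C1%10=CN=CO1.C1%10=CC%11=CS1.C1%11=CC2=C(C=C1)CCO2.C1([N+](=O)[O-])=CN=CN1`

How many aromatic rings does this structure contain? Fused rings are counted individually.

4

The SMILES encodes a five-membered ring with an oxygen at position 1 and a nitrogen at position 3 (in a C=N bond), with two double bonds; a five-membered ring of four carbons and one sulfur, with two C=C double bonds; a six-membered carbon ring with three alternating C=C double bonds, fused to a five-membered ring containing one oxygen and two sp³ carbons; a five-membered ring with nitrogens at positions 1 and 3 (one bearing H, one in a C=N bond) and two double bonds.
The 5-membered ring with one oxygen and one =N– has a continuous p-orbital overlap around the ring; 2 ring double bonds (4 π electrons) plus a heteroatom lone pair (2) give 6 π electrons. That satisfies 4n+2 with n=1, so it is aromatic (oxazole).
The 5-membered ring with one sulfur has a continuous p-orbital overlap around the ring; 2 ring double bonds (4 π electrons) plus a heteroatom lone pair (2) give 6 π electrons. 6 = 4(1)+2, so it is aromatic (thiophene).
The 6-membered ring is planar and fully conjugated; 3 ring double bonds give 6 π electrons. Since 6 = 4n+2 (n=1), it is aromatic (benzene ring).
The 5-membered ring with one oxygen has two sp³ carbons, so it is not fully conjugated — not aromatic (oxolane ring).
The 5-membered ring with two nitrogens (one N–H, one =N–) is planar and fully conjugated; 2 ring double bonds (4 π electrons) plus a heteroatom lone pair (2) give 6 π electrons. 6 = 4(1)+2, so it is aromatic (imidazole).
4 of the 5 rings are aromatic. Total: 4.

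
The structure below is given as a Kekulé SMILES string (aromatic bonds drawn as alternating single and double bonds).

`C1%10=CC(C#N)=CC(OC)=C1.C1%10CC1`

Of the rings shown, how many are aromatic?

The SMILES encodes a six-membered carbon ring with three alternating C=C double bonds; a three-membered saturated carbon ring.
The 6-membered ring is planar and fully conjugated; 3 ring double bonds give 6 π electrons. Since 6 = 4n+2 (n=1), it is aromatic (benzene).
The 3-membered ring has only sp³ atoms, so it is not fully conjugated — not aromatic (cyclopropane).
1 of the 2 rings is aromatic. Total: 1.

1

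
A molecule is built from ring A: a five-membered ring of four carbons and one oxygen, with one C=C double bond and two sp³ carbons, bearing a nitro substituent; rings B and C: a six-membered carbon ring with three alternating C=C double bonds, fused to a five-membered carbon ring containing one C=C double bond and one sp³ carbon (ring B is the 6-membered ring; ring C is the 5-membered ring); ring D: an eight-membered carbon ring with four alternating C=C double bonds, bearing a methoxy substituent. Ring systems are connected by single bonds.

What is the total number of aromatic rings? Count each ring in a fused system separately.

Ring A has two sp³ carbons, so it is not fully conjugated — not aromatic (2,3-dihydrofuran).
Ring B is fully conjugated (every ring atom contributes a p orbital); 3 ring double bonds give 6 π electrons. 6 = 4(1)+2, so ring B is aromatic (benzene ring).
Ring C has one sp³ carbon, so it is not fully conjugated — not aromatic (cyclopentene ring).
Ring D has only sp² ring atoms; a planar conformation would have a fully conjugated π system of 8 electrons. But 8 = 4(2), which is 4n not 4n+2, so ring D is not aromatic (cyclooctatetraene) — cyclooctatetraene distorts into a non-planar tub to avoid antiaromaticity.
Aromatic: B. Total: 1.

1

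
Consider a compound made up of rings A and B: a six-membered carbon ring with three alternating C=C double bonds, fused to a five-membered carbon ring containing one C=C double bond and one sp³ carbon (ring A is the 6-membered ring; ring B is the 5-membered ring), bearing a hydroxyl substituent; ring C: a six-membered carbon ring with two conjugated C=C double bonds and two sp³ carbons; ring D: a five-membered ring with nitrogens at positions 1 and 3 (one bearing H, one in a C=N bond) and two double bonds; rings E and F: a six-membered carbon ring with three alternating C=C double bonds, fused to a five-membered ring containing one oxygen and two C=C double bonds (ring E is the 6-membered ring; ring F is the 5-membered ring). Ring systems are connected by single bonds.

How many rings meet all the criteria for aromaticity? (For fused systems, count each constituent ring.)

4

Ring A is planar and fully conjugated; 3 ring double bonds give 6 π electrons. Since 6 = 4n+2 (n=1), ring A is aromatic (benzene ring).
Ring B has one sp³ carbon, so it is not fully conjugated — not aromatic (cyclopentene ring).
Ring C has two sp³ carbons, so it is not fully conjugated — not aromatic (1,3-cyclohexadiene).
Ring D is fully conjugated (every ring atom contributes a p orbital); 2 ring double bonds (4 π electrons) plus a heteroatom lone pair (2) give 6 π electrons. That satisfies 4n+2 with n=1, so ring D is aromatic (imidazole).
Rings E and F form a fused bicyclic system (with one oxygen) with 9 sp² atoms and 10 π electrons from ring double bonds plus a heteroatom lone pair. 10 = 4(2)+2, so the system is aromatic and both rings count as aromatic (benzofuran).
Aromatic: A, D, E, F. Total: 4.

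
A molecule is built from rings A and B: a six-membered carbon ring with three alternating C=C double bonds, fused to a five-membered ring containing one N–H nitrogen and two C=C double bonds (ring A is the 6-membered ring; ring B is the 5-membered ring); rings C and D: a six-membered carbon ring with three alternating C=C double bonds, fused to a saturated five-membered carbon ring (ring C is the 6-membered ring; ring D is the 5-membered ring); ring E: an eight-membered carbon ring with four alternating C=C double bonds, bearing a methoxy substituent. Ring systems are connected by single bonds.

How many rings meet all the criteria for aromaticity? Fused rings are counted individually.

3

Rings A and B form a fused bicyclic system (with one N–H) with 9 sp² atoms and 10 π electrons from ring double bonds plus a heteroatom lone pair. 10 = 4(2)+2, so the system is aromatic and both rings count as aromatic (indole).
Ring C is fully conjugated (every ring atom contributes a p orbital); 3 ring double bonds give 6 π electrons. 6 = 4(1)+2, so ring C is aromatic (benzene ring).
Ring D has three sp³ carbons, so it is not fully conjugated — not aromatic (cyclopentane ring).
Ring E has only sp² ring atoms; a planar conformation would have a fully conjugated π system of 8 electrons. But 8 = 4(2), which is 4n not 4n+2, so ring E is not aromatic (cyclooctatetraene) — cyclooctatetraene distorts into a non-planar tub to avoid antiaromaticity.
Aromatic: A, B, C. Total: 3.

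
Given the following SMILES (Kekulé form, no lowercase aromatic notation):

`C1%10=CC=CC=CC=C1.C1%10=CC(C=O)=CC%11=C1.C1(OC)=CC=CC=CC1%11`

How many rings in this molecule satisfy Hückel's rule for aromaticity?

The SMILES encodes an eight-membered carbon ring with four alternating C=C double bonds; a six-membered carbon ring with three alternating C=C double bonds; a seven-membered carbon ring with three C=C double bonds and one sp³ carbon.
The 8-membered ring has only sp² ring atoms; a planar conformation would have a fully conjugated π system of 8 electrons. But 8 = 4(2), which is 4n not 4n+2, so it is not aromatic (cyclooctatetraene) — cyclooctatetraene distorts into a non-planar tub to avoid antiaromaticity.
The 6-membered ring is planar and fully conjugated; 3 ring double bonds give 6 π electrons. That satisfies 4n+2 with n=1, so it is aromatic (benzene).
The 7-membered ring has one sp³ carbon, so it is not fully conjugated — not aromatic (cycloheptatriene).
1 of the 3 rings is aromatic. Total: 1.

1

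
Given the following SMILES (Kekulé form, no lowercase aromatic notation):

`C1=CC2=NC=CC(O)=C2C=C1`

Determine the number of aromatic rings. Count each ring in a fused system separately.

The SMILES encodes two fused six-membered rings, each with three alternating double bonds; one ring is all carbon and the other has one ring nitrogen.
The fused 6/6-membered bicyclic (with one nitrogen) is a single π system with 10 sp² atoms and 10 π electrons from ring double bonds. 10 = 4(2)+2, so the system is aromatic and both rings count as aromatic (quinoline).
2 of the 2 rings are aromatic. Total: 2.

2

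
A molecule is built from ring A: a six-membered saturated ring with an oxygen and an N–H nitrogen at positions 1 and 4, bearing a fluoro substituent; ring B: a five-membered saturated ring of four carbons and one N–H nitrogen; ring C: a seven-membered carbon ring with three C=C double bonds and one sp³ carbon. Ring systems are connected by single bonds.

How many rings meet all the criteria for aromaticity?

0

Ring A has only sp³ atoms, so it is not fully conjugated — not aromatic (morpholine).
Ring B has only sp³ atoms, so it is not fully conjugated — not aromatic (pyrrolidine).
Ring C has one sp³ carbon, so it is not fully conjugated — not aromatic (cycloheptatriene).
No ring is aromatic. Total: 0.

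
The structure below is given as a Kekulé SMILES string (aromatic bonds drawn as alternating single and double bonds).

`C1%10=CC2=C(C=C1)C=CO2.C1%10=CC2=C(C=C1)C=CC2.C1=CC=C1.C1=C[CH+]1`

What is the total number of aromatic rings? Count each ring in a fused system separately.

The SMILES encodes a six-membered carbon ring with three alternating C=C double bonds, fused to a five-membered ring containing one oxygen and two C=C double bonds; a six-membered carbon ring with three alternating C=C double bonds, fused to a five-membered carbon ring containing one C=C double bond and one sp³ carbon; a four-membered carbon ring with two alternating C=C double bonds; a three-membered all-carbon ring bearing a positive charge on one carbon, with one C=C double bond.
The fused 6/5-membered bicyclic (with one oxygen) is a single π system with 9 sp² atoms and 10 π electrons from ring double bonds plus a heteroatom lone pair. 10 = 4(2)+2, so the system is aromatic and both rings count as aromatic (benzofuran).
The 6-membered ring is fully conjugated (every ring atom contributes a p orbital); 3 ring double bonds give 6 π electrons. Since 6 = 4n+2 (n=1), it is aromatic (benzene ring).
The 5-membered ring has one sp³ carbon, so it is not fully conjugated — not aromatic (cyclopentene ring).
The 4-membered ring has only sp² ring atoms; a planar conformation would have a fully conjugated π system of 4 electrons. But 4 = 4(1), which is 4n not 4n+2, so it is not aromatic (cyclobutadiene) — cyclobutadiene is antiaromatic and distorts to a rectangle.
The 3-membered ring has a continuous p-orbital overlap around the ring; 1 ring double bond (2 π electrons) plus the carbocation's empty p orbital (0, but keeps the ring conjugated) give 2 π electrons. Since 2 = 4n+2 (n=0), it is aromatic (cyclopropenyl cation).
4 of the 6 rings are aromatic. Total: 4.

4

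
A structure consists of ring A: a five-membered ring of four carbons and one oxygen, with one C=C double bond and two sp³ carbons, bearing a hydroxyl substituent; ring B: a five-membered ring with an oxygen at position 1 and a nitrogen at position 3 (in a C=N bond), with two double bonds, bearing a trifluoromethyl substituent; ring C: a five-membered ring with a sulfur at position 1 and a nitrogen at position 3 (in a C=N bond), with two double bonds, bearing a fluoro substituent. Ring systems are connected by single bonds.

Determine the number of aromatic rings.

Ring A has two sp³ carbons, so it is not fully conjugated — not aromatic (2,3-dihydrofuran).
Ring B is planar and fully conjugated; 2 ring double bonds (4 π electrons) plus a heteroatom lone pair (2) give 6 π electrons. 6 = 4(1)+2, so ring B is aromatic (oxazole).
Ring C has a continuous p-orbital overlap around the ring; 2 ring double bonds (4 π electrons) plus a heteroatom lone pair (2) give 6 π electrons. That satisfies 4n+2 with n=1, so ring C is aromatic (thiazole).
Aromatic: B, C. Total: 2.

2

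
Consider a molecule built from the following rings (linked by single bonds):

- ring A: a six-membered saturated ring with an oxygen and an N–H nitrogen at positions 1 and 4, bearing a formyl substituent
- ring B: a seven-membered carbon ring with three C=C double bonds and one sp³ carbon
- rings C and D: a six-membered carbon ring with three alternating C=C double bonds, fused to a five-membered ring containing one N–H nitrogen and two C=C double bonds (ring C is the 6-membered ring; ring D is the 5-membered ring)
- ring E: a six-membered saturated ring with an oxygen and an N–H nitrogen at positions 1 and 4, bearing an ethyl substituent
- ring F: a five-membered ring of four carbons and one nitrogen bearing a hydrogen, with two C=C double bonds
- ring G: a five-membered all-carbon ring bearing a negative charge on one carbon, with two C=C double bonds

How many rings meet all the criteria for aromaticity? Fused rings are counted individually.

Ring A has only sp³ atoms, so it is not fully conjugated — not aromatic (morpholine).
Ring B has one sp³ carbon, so it is not fully conjugated — not aromatic (cycloheptatriene).
Rings C and D form a fused bicyclic system (with one N–H) with 9 sp² atoms and 10 π electrons from ring double bonds plus a heteroatom lone pair. 10 = 4(2)+2, so the system is aromatic and both rings count as aromatic (indole).
Ring E has only sp³ atoms, so it is not fully conjugated — not aromatic (morpholine).
Ring F is fully conjugated (every ring atom contributes a p orbital); 2 ring double bonds (4 π electrons) plus a heteroatom lone pair (2) give 6 π electrons. 6 = 4(1)+2, so ring F is aromatic (pyrrole).
Ring G has a continuous p-orbital overlap around the ring; 2 ring double bonds (4 π electrons) plus the carbanion lone pair (2) give 6 π electrons. Since 6 = 4n+2 (n=1), ring G is aromatic (cyclopentadienyl anion).
Aromatic: C, D, F, G. Total: 4.

4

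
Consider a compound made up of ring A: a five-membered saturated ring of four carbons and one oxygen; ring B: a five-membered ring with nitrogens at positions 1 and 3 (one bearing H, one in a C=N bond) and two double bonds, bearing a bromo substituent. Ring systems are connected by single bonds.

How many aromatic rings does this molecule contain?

1

Ring A has only sp³ atoms, so it is not fully conjugated — not aromatic (tetrahydrofuran).
Ring B is planar and fully conjugated; 2 ring double bonds (4 π electrons) plus a heteroatom lone pair (2) give 6 π electrons. 6 = 4(1)+2, so ring B is aromatic (imidazole).
Aromatic: B. Total: 1.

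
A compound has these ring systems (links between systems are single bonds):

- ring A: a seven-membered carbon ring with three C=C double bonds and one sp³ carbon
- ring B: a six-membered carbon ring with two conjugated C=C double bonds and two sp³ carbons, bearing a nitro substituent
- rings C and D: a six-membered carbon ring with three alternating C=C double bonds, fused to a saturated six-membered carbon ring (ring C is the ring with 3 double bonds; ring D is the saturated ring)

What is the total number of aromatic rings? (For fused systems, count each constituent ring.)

Ring A has one sp³ carbon, so it is not fully conjugated — not aromatic (cycloheptatriene).
Ring B has two sp³ carbons, so it is not fully conjugated — not aromatic (1,3-cyclohexadiene).
Ring C has a continuous p-orbital overlap around the ring; 3 ring double bonds give 6 π electrons. 6 = 4(1)+2, so ring C is aromatic (benzene ring).
Ring D has four sp³ carbons, so it is not fully conjugated — not aromatic (cyclohexane ring).
Aromatic: C. Total: 1.

1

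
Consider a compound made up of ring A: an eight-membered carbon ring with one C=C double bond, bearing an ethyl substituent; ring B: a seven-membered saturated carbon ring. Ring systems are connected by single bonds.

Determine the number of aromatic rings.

Ring A has six sp³ carbons, so it is not fully conjugated — not aromatic (cyclooctene).
Ring B has only sp³ atoms, so it is not fully conjugated — not aromatic (cycloheptane).
No ring is aromatic. Total: 0.

0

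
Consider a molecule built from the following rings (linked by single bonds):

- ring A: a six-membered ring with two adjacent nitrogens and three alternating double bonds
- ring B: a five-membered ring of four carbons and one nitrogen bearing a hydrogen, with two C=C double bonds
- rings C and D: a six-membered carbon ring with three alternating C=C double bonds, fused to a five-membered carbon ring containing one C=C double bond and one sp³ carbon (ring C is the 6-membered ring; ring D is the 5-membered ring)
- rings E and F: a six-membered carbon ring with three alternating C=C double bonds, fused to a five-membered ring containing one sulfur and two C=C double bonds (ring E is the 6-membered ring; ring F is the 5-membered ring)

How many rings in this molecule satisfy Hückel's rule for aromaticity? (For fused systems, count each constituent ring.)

5

Ring A has a continuous p-orbital overlap around the ring; 3 ring double bonds give 6 π electrons. 6 = 4(1)+2, so ring A is aromatic (pyridazine).
Ring B is planar and fully conjugated; 2 ring double bonds (4 π electrons) plus a heteroatom lone pair (2) give 6 π electrons. Since 6 = 4n+2 (n=1), ring B is aromatic (pyrrole).
Ring C is planar and fully conjugated; 3 ring double bonds give 6 π electrons. Since 6 = 4n+2 (n=1), ring C is aromatic (benzene ring).
Ring D has one sp³ carbon, so it is not fully conjugated — not aromatic (cyclopentene ring).
Rings E and F form a fused bicyclic system (with one sulfur) with 9 sp² atoms and 10 π electrons from ring double bonds plus a heteroatom lone pair. 10 = 4(2)+2, so the system is aromatic and both rings count as aromatic (benzothiophene).
Aromatic: A, B, C, E, F. Total: 5.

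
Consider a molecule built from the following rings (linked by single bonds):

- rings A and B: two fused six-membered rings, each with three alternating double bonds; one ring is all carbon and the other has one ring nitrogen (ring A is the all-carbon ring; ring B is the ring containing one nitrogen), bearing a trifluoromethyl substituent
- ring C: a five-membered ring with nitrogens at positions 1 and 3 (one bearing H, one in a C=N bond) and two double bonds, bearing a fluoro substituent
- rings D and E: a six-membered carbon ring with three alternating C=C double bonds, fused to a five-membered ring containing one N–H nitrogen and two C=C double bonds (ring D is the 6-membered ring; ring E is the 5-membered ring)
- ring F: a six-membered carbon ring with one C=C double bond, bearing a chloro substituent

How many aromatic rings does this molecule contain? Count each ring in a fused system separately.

Rings A and B form a fused bicyclic system (with one nitrogen) with 10 sp² atoms and 10 π electrons from ring double bonds. 10 = 4(2)+2, so the system is aromatic and both rings count as aromatic (quinoline).
Ring C has a continuous p-orbital overlap around the ring; 2 ring double bonds (4 π electrons) plus a heteroatom lone pair (2) give 6 π electrons. 6 = 4(1)+2, so ring C is aromatic (imidazole).
Rings D and E form a fused bicyclic system (with one N–H) with 9 sp² atoms and 10 π electrons from ring double bonds plus a heteroatom lone pair. 10 = 4(2)+2, so the system is aromatic and both rings count as aromatic (indole).
Ring F has four sp³ carbons, so it is not fully conjugated — not aromatic (cyclohexene).
Aromatic: A, B, C, D, E. Total: 5.

5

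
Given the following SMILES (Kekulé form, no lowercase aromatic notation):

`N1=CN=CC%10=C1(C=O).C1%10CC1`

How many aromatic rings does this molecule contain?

The SMILES encodes a six-membered ring with nitrogens at positions 1 and 3 and three alternating double bonds; a three-membered saturated carbon ring.
The 6-membered ring with two nitrogens (1,3) has a continuous p-orbital overlap around the ring; 3 ring double bonds give 6 π electrons. 6 = 4(1)+2, so it is aromatic (pyrimidine).
The 3-membered ring has only sp³ atoms, so it is not fully conjugated — not aromatic (cyclopropane).
1 of the 2 rings is aromatic. Total: 1.

1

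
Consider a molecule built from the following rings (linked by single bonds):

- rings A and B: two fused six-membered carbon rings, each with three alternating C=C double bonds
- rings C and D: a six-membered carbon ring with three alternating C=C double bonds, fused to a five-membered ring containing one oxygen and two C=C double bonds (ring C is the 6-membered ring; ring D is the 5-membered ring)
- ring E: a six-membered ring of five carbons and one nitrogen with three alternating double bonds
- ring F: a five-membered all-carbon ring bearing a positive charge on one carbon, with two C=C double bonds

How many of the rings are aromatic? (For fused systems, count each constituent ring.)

5

Rings A and B form a fused bicyclic system with 10 sp² atoms and 10 π electrons from ring double bonds. 10 = 4(2)+2, so the system is aromatic and both rings count as aromatic (naphthalene).
Rings C and D form a fused bicyclic system (with one oxygen) with 9 sp² atoms and 10 π electrons from ring double bonds plus a heteroatom lone pair. 10 = 4(2)+2, so the system is aromatic and both rings count as aromatic (benzofuran).
Ring E is planar and fully conjugated; 3 ring double bonds give 6 π electrons. 6 = 4(1)+2, so ring E is aromatic (pyridine).
Ring F has only sp² ring atoms; a planar conformation would have a fully conjugated π system of 4 electrons. But 4 = 4(1), which is 4n not 4n+2, so ring F is not aromatic (cyclopentadienyl cation).
Aromatic: A, B, C, D, E. Total: 5.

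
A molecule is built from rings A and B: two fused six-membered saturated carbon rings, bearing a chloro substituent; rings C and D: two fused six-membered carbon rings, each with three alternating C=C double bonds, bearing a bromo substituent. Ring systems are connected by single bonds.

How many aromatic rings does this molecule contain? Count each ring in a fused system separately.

Ring A has only sp³ atoms, so it is not fully conjugated — not aromatic (cyclohexane ring).
Ring B has only sp³ atoms, so it is not fully conjugated — not aromatic (cyclohexane ring).
Rings C and D form a fused bicyclic system with 10 sp² atoms and 10 π electrons from ring double bonds. 10 = 4(2)+2, so the system is aromatic and both rings count as aromatic (naphthalene).
Aromatic: C, D. Total: 2.

2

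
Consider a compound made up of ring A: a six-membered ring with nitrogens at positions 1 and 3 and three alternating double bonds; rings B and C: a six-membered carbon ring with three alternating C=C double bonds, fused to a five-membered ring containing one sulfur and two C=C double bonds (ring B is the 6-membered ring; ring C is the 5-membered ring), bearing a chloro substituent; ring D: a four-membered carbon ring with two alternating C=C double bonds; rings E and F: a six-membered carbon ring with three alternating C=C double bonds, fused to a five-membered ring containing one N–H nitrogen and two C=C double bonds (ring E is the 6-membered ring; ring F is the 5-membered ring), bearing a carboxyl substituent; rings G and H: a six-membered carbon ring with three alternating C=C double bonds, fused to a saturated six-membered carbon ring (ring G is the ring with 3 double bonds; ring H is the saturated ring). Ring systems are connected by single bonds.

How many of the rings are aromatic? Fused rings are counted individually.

Ring A is fully conjugated (every ring atom contributes a p orbital); 3 ring double bonds give 6 π electrons. 6 = 4(1)+2, so ring A is aromatic (pyrimidine).
Rings B and C form a fused bicyclic system (with one sulfur) with 9 sp² atoms and 10 π electrons from ring double bonds plus a heteroatom lone pair. 10 = 4(2)+2, so the system is aromatic and both rings count as aromatic (benzothiophene).
Ring D has only sp² ring atoms; a planar conformation would have a fully conjugated π system of 4 electrons. But 4 = 4(1), which is 4n not 4n+2, so ring D is not aromatic (cyclobutadiene) — cyclobutadiene is antiaromatic and distorts to a rectangle.
Rings E and F form a fused bicyclic system (with one N–H) with 9 sp² atoms and 10 π electrons from ring double bonds plus a heteroatom lone pair. 10 = 4(2)+2, so the system is aromatic and both rings count as aromatic (indole).
Ring G is planar and fully conjugated; 3 ring double bonds give 6 π electrons. That satisfies 4n+2 with n=1, so ring G is aromatic (benzene ring).
Ring H has four sp³ carbons, so it is not fully conjugated — not aromatic (cyclohexane ring).
Aromatic: A, B, C, E, F, G. Total: 6.

6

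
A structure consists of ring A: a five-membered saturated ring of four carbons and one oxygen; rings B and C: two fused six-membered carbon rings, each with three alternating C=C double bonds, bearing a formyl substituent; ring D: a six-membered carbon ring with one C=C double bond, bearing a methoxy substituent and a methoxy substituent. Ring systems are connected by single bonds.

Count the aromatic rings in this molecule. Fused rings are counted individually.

Ring A has only sp³ atoms, so it is not fully conjugated — not aromatic (tetrahydrofuran).
Rings B and C form a fused bicyclic system with 10 sp² atoms and 10 π electrons from ring double bonds. 10 = 4(2)+2, so the system is aromatic and both rings count as aromatic (naphthalene).
Ring D has four sp³ carbons, so it is not fully conjugated — not aromatic (cyclohexene).
Aromatic: B, C. Total: 2.

2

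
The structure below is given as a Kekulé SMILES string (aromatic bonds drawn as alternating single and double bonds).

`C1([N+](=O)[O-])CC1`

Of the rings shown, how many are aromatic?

The SMILES encodes a three-membered saturated carbon ring.
The 3-membered ring has only sp³ atoms, so it is not fully conjugated — not aromatic (cyclopropane).

0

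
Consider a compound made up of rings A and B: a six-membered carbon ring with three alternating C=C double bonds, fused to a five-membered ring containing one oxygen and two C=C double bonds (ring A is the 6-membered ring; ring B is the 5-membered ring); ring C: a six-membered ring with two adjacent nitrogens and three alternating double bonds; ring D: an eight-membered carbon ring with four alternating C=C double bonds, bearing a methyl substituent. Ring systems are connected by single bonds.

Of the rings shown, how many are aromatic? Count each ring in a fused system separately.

3

Rings A and B form a fused bicyclic system (with one oxygen) with 9 sp² atoms and 10 π electrons from ring double bonds plus a heteroatom lone pair. 10 = 4(2)+2, so the system is aromatic and both rings count as aromatic (benzofuran).
Ring C is planar and fully conjugated; 3 ring double bonds give 6 π electrons. 6 = 4(1)+2, so ring C is aromatic (pyridazine).
Ring D has only sp² ring atoms; a planar conformation would have a fully conjugated π system of 8 electrons. But 8 = 4(2), which is 4n not 4n+2, so ring D is not aromatic (cyclooctatetraene) — cyclooctatetraene distorts into a non-planar tub to avoid antiaromaticity.
Aromatic: A, B, C. Total: 3.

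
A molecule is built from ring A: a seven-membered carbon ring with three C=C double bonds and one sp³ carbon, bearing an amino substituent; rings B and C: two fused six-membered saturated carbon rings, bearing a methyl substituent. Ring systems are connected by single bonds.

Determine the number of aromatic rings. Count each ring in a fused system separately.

0

Ring A has one sp³ carbon, so it is not fully conjugated — not aromatic (cycloheptatriene).
Ring B has only sp³ atoms, so it is not fully conjugated — not aromatic (cyclohexane ring).
Ring C has only sp³ atoms, so it is not fully conjugated — not aromatic (cyclohexane ring).
No ring is aromatic. Total: 0.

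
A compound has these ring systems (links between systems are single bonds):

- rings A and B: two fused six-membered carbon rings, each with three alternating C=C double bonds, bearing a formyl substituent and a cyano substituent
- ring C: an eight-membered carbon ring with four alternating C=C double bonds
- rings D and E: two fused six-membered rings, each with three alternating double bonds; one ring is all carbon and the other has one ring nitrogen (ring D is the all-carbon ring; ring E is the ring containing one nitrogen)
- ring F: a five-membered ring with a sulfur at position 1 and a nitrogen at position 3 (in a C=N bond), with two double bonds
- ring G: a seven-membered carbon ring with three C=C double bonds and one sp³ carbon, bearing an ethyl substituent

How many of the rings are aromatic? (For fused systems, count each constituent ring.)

Rings A and B form a fused bicyclic system with 10 sp² atoms and 10 π electrons from ring double bonds. 10 = 4(2)+2, so the system is aromatic and both rings count as aromatic (naphthalene).
Ring C has only sp² ring atoms; a planar conformation would have a fully conjugated π system of 8 electrons. But 8 = 4(2), which is 4n not 4n+2, so ring C is not aromatic (cyclooctatetraene) — cyclooctatetraene distorts into a non-planar tub to avoid antiaromaticity.
Rings D and E form a fused bicyclic system (with one nitrogen) with 10 sp² atoms and 10 π electrons from ring double bonds. 10 = 4(2)+2, so the system is aromatic and both rings count as aromatic (quinoline).
Ring F has a continuous p-orbital overlap around the ring; 2 ring double bonds (4 π electrons) plus a heteroatom lone pair (2) give 6 π electrons. 6 = 4(1)+2, so ring F is aromatic (thiazole).
Ring G has one sp³ carbon, so it is not fully conjugated — not aromatic (cycloheptatriene).
Aromatic: A, B, D, E, F. Total: 5.

5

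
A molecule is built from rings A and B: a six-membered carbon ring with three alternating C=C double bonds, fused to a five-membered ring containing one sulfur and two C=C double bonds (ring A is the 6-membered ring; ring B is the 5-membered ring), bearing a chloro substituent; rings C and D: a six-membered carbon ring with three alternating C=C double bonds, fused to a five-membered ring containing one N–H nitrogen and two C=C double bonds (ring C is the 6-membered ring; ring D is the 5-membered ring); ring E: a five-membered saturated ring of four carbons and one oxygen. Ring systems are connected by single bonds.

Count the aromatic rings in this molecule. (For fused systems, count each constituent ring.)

Rings A and B form a fused bicyclic system (with one sulfur) with 9 sp² atoms and 10 π electrons from ring double bonds plus a heteroatom lone pair. 10 = 4(2)+2, so the system is aromatic and both rings count as aromatic (benzothiophene).
Rings C and D form a fused bicyclic system (with one N–H) with 9 sp² atoms and 10 π electrons from ring double bonds plus a heteroatom lone pair. 10 = 4(2)+2, so the system is aromatic and both rings count as aromatic (indole).
Ring E has only sp³ atoms, so it is not fully conjugated — not aromatic (tetrahydrofuran).
Aromatic: A, B, C, D. Total: 4.

4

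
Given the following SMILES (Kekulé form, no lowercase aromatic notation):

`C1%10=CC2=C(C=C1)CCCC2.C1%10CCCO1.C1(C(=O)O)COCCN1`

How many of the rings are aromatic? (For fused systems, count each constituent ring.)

The SMILES encodes a six-membered carbon ring with three alternating C=C double bonds, fused to a saturated six-membered carbon ring; a five-membered saturated ring of four carbons and one oxygen; a six-membered saturated ring with an oxygen and an N–H nitrogen at positions 1 and 4.
The 6-membered ring is fully conjugated (every ring atom contributes a p orbital); 3 ring double bonds give 6 π electrons. That satisfies 4n+2 with n=1, so it is aromatic (benzene ring).
The second 6-membered ring has four sp³ carbons, so it is not fully conjugated — not aromatic (cyclohexane ring).
The 5-membered ring with one oxygen has only sp³ atoms, so it is not fully conjugated — not aromatic (tetrahydrofuran).
The 6-membered ring with one oxygen and one N–H (1,4) has only sp³ atoms, so it is not fully conjugated — not aromatic (morpholine).
1 of the 4 rings is aromatic. Total: 1.

1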